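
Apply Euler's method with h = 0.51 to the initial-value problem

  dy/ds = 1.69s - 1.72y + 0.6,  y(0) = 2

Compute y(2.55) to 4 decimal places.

2.2832

Euler: y_{n+1} = y_n + h·f(s_n, y_n).
s=0.000000, y=2.000000: f=-2.840000 → y ← 2.000000 + 0.51·(-2.840000) = 0.551600
s=0.510000, y=0.551600: f=0.513148 → y ← 0.551600 + 0.51·0.513148 = 0.813305
s=1.020000, y=0.813305: f=0.924915 → y ← 0.813305 + 0.51·0.924915 = 1.285012
s=1.530000, y=1.285012: f=0.975480 → y ← 1.285012 + 0.51·0.975480 = 1.782506
s=2.040000, y=1.782506: f=0.981689 → y ← 1.782506 + 0.51·0.981689 = 2.283168
y(2.55) ≈ 2.2832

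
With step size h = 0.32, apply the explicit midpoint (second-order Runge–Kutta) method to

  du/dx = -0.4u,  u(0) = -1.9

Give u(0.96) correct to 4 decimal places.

-1.2956

Midpoint: k1 = f(x_n, u_n); k2 = f(x_n + h/2, u_n + (h/2)·k1); u_{n+1} = u_n + h·k2.
x=0.000000, u=-1.900000:
  k1 = f(0.000000, -1.900000) = 0.760000
  k2 = f(0.160000, -1.778400) = 0.711360
  u ← -1.900000 + 0.32·0.711360 = -1.672365
x=0.320000, u=-1.672365:
  k1 = f(0.320000, -1.672365) = 0.668946
  k2 = f(0.480000, -1.565333) = 0.626133
  u ← -1.672365 + 0.32·0.626133 = -1.472002
x=0.640000, u=-1.472002:
  k1 = f(0.640000, -1.472002) = 0.588801
  k2 = f(0.800000, -1.377794) = 0.551118
  u ← -1.472002 + 0.32·0.551118 = -1.295644
u(0.96) ≈ -1.2956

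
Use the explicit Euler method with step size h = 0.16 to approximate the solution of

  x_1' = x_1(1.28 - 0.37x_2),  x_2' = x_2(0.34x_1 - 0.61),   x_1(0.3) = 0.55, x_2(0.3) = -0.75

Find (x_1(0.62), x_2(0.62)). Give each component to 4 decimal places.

Euler on (x_1,x_2): x_1_{n+1} = x_1_n + h·x_1', x_2_{n+1} = x_2_n + h·x_2'.
0.300000: (0.550000, -0.750000); f=(0.856625, 0.317250) → (0.687060, -0.699240)
0.460000: (0.687060, -0.699240); f=(1.057192, 0.263194) → (0.856211, -0.657129)
(x_1(0.62), x_2(0.62)) ≈ (0.8562, -0.6571)

0.8562, -0.6571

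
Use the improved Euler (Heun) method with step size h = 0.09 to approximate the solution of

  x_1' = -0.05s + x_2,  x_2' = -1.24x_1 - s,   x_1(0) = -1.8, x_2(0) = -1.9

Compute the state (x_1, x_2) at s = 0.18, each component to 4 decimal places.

Heun on (x_1,x_2): k1 = f(s_n, state_n); k2 = f(s_n + h, state_n + h·k1); state_{n+1} = state_n + (h/2)·(k1 + k2).
0.000000: (-1.800000, -1.900000)
  k1 = (-1.900000, 2.232000)
  predictor → (-1.971000, -1.699120)
  k2 = (-1.703620, 2.354040)
  → (-1.962163, -1.693628)
0.090000: (-1.962163, -1.693628)
  k1 = (-1.698128, 2.343082)
  predictor → (-2.114994, -1.482751)
  k2 = (-1.491751, 2.442593)
  → (-2.105707, -1.478273)
(x_1(0.18), x_2(0.18)) ≈ (-2.1057, -1.4783)

-2.1057, -1.4783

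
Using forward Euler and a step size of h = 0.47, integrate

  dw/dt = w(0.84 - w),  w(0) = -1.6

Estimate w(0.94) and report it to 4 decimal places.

-10.3362

Euler: w_{n+1} = w_n + h·f(t_n, w_n).
t=0.000000, w=-1.600000: f=-3.904000 → w ← -1.600000 + 0.47·(-3.904000) = -3.434880
t=0.470000, w=-3.434880: f=-14.683700 → w ← -3.434880 + 0.47·(-14.683700) = -10.336219
w(0.94) ≈ -10.3362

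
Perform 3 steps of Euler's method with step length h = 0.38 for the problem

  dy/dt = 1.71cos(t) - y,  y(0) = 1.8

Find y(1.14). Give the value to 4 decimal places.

1.5239

Euler: y_{n+1} = y_n + h·f(t_n, y_n).
t=0.000000, y=1.800000: f=-0.090000 → y ← 1.800000 + 0.38·(-0.090000) = 1.765800
t=0.380000, y=1.765800: f=-0.177783 → y ← 1.765800 + 0.38·(-0.177783) = 1.698242
t=0.760000, y=1.698242: f=-0.458773 → y ← 1.698242 + 0.38·(-0.458773) = 1.523909
y(1.14) ≈ 1.5239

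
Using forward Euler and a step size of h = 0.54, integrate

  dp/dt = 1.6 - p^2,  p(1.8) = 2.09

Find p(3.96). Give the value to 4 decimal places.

Euler: p_{n+1} = p_n + h·f(t_n, p_n).
t=1.800000, p=2.090000: f=-2.768100 → p ← 2.090000 + 0.54·(-2.768100) = 0.595226
t=2.340000, p=0.595226: f=1.245706 → p ← 0.595226 + 0.54·1.245706 = 1.267907
t=2.880000, p=1.267907: f=-0.007589 → p ← 1.267907 + 0.54·(-0.007589) = 1.263809
t=3.420000, p=1.263809: f=0.002786 → p ← 1.263809 + 0.54·0.002786 = 1.265314
p(3.96) ≈ 1.2653

1.2653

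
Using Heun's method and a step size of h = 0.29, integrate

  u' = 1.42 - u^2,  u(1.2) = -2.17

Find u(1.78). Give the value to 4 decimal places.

Heun: k1 = f(t_n, u_n); k2 = f(t_n + h, u_n + h·k1); u_{n+1} = u_n + (h/2)·(k1 + k2).
t=1.200000, u=-2.170000:
  k1 = f(1.200000, -2.170000) = -3.288900
  k2 = f(1.490000, -3.123781) = -8.338008
  u ← -2.170000 + (0.29/2)·(-3.288900 + (-8.338008)) = -3.855902
t=1.490000, u=-3.855902:
  k1 = f(1.490000, -3.855902) = -13.447977
  k2 = f(1.780000, -7.755815) = -58.732667
  u ← -3.855902 + (0.29/2)·(-13.447977 + (-58.732667)) = -14.322095
u(1.78) ≈ -14.3221

-14.3221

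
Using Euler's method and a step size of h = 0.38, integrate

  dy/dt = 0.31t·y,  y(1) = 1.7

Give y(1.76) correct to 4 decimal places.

Euler: y_{n+1} = y_n + h·f(t_n, y_n).
t=1.000000, y=1.700000: f=0.527000 → y ← 1.700000 + 0.38·0.527000 = 1.900260
t=1.380000, y=1.900260: f=0.812931 → y ← 1.900260 + 0.38·0.812931 = 2.209174
y(1.76) ≈ 2.2092

2.2092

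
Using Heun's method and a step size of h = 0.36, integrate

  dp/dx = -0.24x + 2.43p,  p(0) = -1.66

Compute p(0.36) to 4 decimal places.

-3.7629

Heun: k1 = f(x_n, p_n); k2 = f(x_n + h, p_n + h·k1); p_{n+1} = p_n + (h/2)·(k1 + k2).
x=0.000000, p=-1.660000:
  k1 = f(0.000000, -1.660000) = -4.033800
  k2 = f(0.360000, -3.112168) = -7.648968
  p ← -1.660000 + (0.36/2)·(-4.033800 + (-7.648968)) = -3.762898
p(0.36) ≈ -3.7629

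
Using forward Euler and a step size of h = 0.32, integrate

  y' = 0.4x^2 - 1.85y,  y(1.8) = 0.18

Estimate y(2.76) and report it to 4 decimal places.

Euler: y_{n+1} = y_n + h·f(x_n, y_n).
x=1.800000, y=0.180000: f=0.963000 → y ← 0.180000 + 0.32·0.963000 = 0.488160
x=2.120000, y=0.488160: f=0.894664 → y ← 0.488160 + 0.32·0.894664 = 0.774452
x=2.440000, y=0.774452: f=0.948703 → y ← 0.774452 + 0.32·0.948703 = 1.078037
y(2.76) ≈ 1.0780

1.0780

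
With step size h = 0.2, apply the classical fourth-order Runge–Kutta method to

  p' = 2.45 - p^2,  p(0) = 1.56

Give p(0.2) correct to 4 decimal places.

1.5624

RK4: k1 = f(t_n, p_n); k2 = f(t_n + h/2, p_n + (h/2)·k1); k3 = f(t_n + h/2, p_n + (h/2)·k2); k4 = f(t_n + h, p_n + h·k3); p_{n+1} = p_n + (h/6)·(k1 + 2k2 + 2k3 + k4).
t=0.000000, p=1.560000:
  k1 = f(0.000000, 1.560000) = 0.016400
  k2 = f(0.100000, 1.561640) = 0.011281
  k3 = f(0.100000, 1.561128) = 0.012879
  k4 = f(0.200000, 1.562576) = 0.008357
  p ← 1.560000 + (0.2/6)·(k1 + 2k2 + 2k3 + k4) = 1.562436
p(0.2) ≈ 1.5624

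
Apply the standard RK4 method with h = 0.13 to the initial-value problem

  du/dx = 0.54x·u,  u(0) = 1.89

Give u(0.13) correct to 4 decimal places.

RK4: k1 = f(x_n, u_n); k2 = f(x_n + h/2, u_n + (h/2)·k1); k3 = f(x_n + h/2, u_n + (h/2)·k2); k4 = f(x_n + h, u_n + h·k3); u_{n+1} = u_n + (h/6)·(k1 + 2k2 + 2k3 + k4).
x=0.000000, u=1.890000:
  k1 = f(0.000000, 1.890000) = 0.000000
  k2 = f(0.065000, 1.890000) = 0.066339
  k3 = f(0.065000, 1.894312) = 0.066490
  k4 = f(0.130000, 1.898644) = 0.133285
  u ← 1.890000 + (0.13/6)·(k1 + 2k2 + 2k3 + k4) = 1.898644
u(0.13) ≈ 1.8986

1.8986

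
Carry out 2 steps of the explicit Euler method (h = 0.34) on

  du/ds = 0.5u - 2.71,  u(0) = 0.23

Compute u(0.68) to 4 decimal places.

Euler: u_{n+1} = u_n + h·f(s_n, u_n).
s=0.000000, u=0.230000: f=-2.595000 → u ← 0.230000 + 0.34·(-2.595000) = -0.652300
s=0.340000, u=-0.652300: f=-3.036150 → u ← -0.652300 + 0.34·(-3.036150) = -1.684591
u(0.68) ≈ -1.6846

-1.6846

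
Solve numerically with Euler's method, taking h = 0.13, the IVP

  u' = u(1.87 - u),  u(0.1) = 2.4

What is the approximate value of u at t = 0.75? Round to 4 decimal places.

Euler: u_{n+1} = u_n + h·f(t_n, u_n).
t=0.100000, u=2.400000: f=-1.272000 → u ← 2.400000 + 0.13·(-1.272000) = 2.234640
t=0.230000, u=2.234640: f=-0.814839 → u ← 2.234640 + 0.13·(-0.814839) = 2.128711
t=0.360000, u=2.128711: f=-0.550721 → u ← 2.128711 + 0.13·(-0.550721) = 2.057117
t=0.490000, u=2.057117: f=-0.384922 → u ← 2.057117 + 0.13·(-0.384922) = 2.007077
t=0.620000, u=2.007077: f=-0.275125 → u ← 2.007077 + 0.13·(-0.275125) = 1.971311
u(0.75) ≈ 1.9713

1.9713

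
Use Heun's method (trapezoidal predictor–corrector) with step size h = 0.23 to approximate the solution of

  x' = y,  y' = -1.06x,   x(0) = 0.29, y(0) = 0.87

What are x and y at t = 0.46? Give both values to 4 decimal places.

Heun on (x,y): k1 = f(t_n, state_n); k2 = f(t_n + h, state_n + h·k1); state_{n+1} = state_n + (h/2)·(k1 + k2).
0.000000: (0.290000, 0.870000)
  k1 = (0.870000, -0.307400)
  predictor → (0.490100, 0.799298)
  k2 = (0.799298, -0.519506)
  → (0.481969, 0.774906)
0.230000: (0.481969, 0.774906)
  k1 = (0.774906, -0.510887)
  predictor → (0.660198, 0.657402)
  k2 = (0.657402, -0.699809)
  → (0.646685, 0.635676)
(x(0.46), y(0.46)) ≈ (0.6467, 0.6357)

0.6467, 0.6357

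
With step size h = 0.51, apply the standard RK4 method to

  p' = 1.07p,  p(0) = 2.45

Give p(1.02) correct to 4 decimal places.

7.2934

RK4: k1 = f(x_n, p_n); k2 = f(x_n + h/2, p_n + (h/2)·k1); k3 = f(x_n + h/2, p_n + (h/2)·k2); k4 = f(x_n + h, p_n + h·k3); p_{n+1} = p_n + (h/6)·(k1 + 2k2 + 2k3 + k4).
x=0.000000, p=2.450000:
  k1 = f(0.000000, 2.450000) = 2.621500
  k2 = f(0.255000, 3.118483) = 3.336776
  k3 = f(0.255000, 3.300878) = 3.531939
  k4 = f(0.510000, 4.251289) = 4.548879
  p ← 2.450000 + (0.51/6)·(k1 + 2k2 + 2k3 + k4) = 4.227164
x=0.510000, p=4.227164:
  k1 = f(0.510000, 4.227164) = 4.523065
  k2 = f(0.765000, 5.380546) = 5.757184
  k3 = f(0.765000, 5.695246) = 6.093913
  k4 = f(1.020000, 7.335060) = 7.848514
  p ← 4.227164 + (0.51/6)·(k1 + 2k2 + 2k3 + k4) = 7.293435
p(1.02) ≈ 7.2934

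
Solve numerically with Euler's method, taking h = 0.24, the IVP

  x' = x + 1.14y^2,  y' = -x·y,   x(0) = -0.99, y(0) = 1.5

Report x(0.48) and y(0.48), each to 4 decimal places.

0.1840, 2.1291

Euler on (x,y): x_{n+1} = x_n + h·x', y_{n+1} = y_n + h·y'.
0.000000: (-0.990000, 1.500000); f=(1.575000, 1.485000) → (-0.612000, 1.856400)
0.240000: (-0.612000, 1.856400); f=(3.316692, 1.136117) → (0.184006, 2.129068)
(x(0.48), y(0.48)) ≈ (0.1840, 2.1291)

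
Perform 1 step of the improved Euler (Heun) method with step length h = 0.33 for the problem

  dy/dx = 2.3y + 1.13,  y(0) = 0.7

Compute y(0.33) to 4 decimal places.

Heun: k1 = f(x_n, y_n); k2 = f(x_n + h, y_n + h·k1); y_{n+1} = y_n + (h/2)·(k1 + k2).
x=0.000000, y=0.700000:
  k1 = f(0.000000, 0.700000) = 2.740000
  k2 = f(0.330000, 1.604200) = 4.819660
  y ← 0.700000 + (0.33/2)·(2.740000 + 4.819660) = 1.947344
y(0.33) ≈ 1.9473

1.9473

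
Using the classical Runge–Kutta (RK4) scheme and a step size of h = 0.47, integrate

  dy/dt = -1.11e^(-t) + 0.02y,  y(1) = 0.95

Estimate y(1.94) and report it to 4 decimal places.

0.7165

RK4: k1 = f(t_n, y_n); k2 = f(t_n + h/2, y_n + (h/2)·k1); k3 = f(t_n + h/2, y_n + (h/2)·k2); k4 = f(t_n + h, y_n + h·k3); y_{n+1} = y_n + (h/6)·(k1 + 2k2 + 2k3 + k4).
t=1.000000, y=0.950000:
  k1 = f(1.000000, 0.950000) = -0.389346
  k2 = f(1.235000, 0.858504) = -0.305657
  k3 = f(1.235000, 0.878171) = -0.305263
  k4 = f(1.470000, 0.806526) = -0.239087
  y ← 0.950000 + (0.47/6)·(k1 + 2k2 + 2k3 + k4) = 0.805062
t=1.470000, y=0.805062:
  k1 = f(1.470000, 0.805062) = -0.239116
  k2 = f(1.705000, 0.748870) = -0.186790
  k3 = f(1.705000, 0.761166) = -0.186544
  k4 = f(1.940000, 0.717386) = -0.145164
  y ← 0.805062 + (0.47/6)·(k1 + 2k2 + 2k3 + k4) = 0.716471
y(1.94) ≈ 0.7165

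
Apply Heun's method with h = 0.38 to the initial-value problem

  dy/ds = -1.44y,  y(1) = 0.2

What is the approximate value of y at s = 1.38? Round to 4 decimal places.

0.1205

Heun: k1 = f(s_n, y_n); k2 = f(s_n + h, y_n + h·k1); y_{n+1} = y_n + (h/2)·(k1 + k2).
s=1.000000, y=0.200000:
  k1 = f(1.000000, 0.200000) = -0.288000
  k2 = f(1.380000, 0.090560) = -0.130406
  y ← 0.200000 + (0.38/2)·(-0.288000 + (-0.130406)) = 0.120503
y(1.38) ≈ 0.1205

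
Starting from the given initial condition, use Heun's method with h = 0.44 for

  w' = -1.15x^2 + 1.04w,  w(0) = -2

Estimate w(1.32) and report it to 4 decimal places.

-8.8900

Heun: k1 = f(x_n, w_n); k2 = f(x_n + h, w_n + h·k1); w_{n+1} = w_n + (h/2)·(k1 + k2).
x=0.000000, w=-2.000000:
  k1 = f(0.000000, -2.000000) = -2.080000
  k2 = f(0.440000, -2.915200) = -3.254448
  w ← -2.000000 + (0.44/2)·(-2.080000 + (-3.254448)) = -3.173579
x=0.440000, w=-3.173579:
  k1 = f(0.440000, -3.173579) = -3.523162
  k2 = f(0.880000, -4.723770) = -5.803280
  w ← -3.173579 + (0.44/2)·(-3.523162 + (-5.803280)) = -5.225396
x=0.880000, w=-5.225396:
  k1 = f(0.880000, -5.225396) = -6.324972
  k2 = f(1.320000, -8.008383) = -10.332479
  w ← -5.225396 + (0.44/2)·(-6.324972 + (-10.332479)) = -8.890035
w(1.32) ≈ -8.8900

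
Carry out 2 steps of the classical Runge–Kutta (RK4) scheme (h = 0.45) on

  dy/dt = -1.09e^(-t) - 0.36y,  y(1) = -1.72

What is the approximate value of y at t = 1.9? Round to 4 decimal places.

RK4: k1 = f(t_n, y_n); k2 = f(t_n + h/2, y_n + (h/2)·k1); k3 = f(t_n + h/2, y_n + (h/2)·k2); k4 = f(t_n + h, y_n + h·k3); y_{n+1} = y_n + (h/6)·(k1 + 2k2 + 2k3 + k4).
t=1.000000, y=-1.720000:
  k1 = f(1.000000, -1.720000) = 0.218211
  k2 = f(1.225000, -1.670902) = 0.281329
  k3 = f(1.225000, -1.656701) = 0.276216
  k4 = f(1.450000, -1.595703) = 0.318771
  y ← -1.720000 + (0.45/6)·(k1 + 2k2 + 2k3 + k4) = -1.596094
t=1.450000, y=-1.596094:
  k1 = f(1.450000, -1.596094) = 0.318912
  k2 = f(1.675000, -1.524339) = 0.344596
  k3 = f(1.675000, -1.518560) = 0.342516
  k4 = f(1.900000, -1.441962) = 0.356077
  y ← -1.596094 + (0.45/6)·(k1 + 2k2 + 2k3 + k4) = -1.442404
y(1.9) ≈ -1.4424

-1.4424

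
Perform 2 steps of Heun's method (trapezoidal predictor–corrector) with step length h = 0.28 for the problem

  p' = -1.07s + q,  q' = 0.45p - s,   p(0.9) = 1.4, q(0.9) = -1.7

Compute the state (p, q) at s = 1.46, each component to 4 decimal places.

-0.3506, -2.2107

Heun on (p,q): k1 = f(s_n, state_n); k2 = f(s_n + h, state_n + h·k1); state_{n+1} = state_n + (h/2)·(k1 + k2).
0.900000: (1.400000, -1.700000)
  k1 = (-2.663000, -0.270000)
  predictor → (0.654360, -1.775600)
  k2 = (-3.038200, -0.885538)
  → (0.601832, -1.861775)
1.180000: (0.601832, -1.861775)
  k1 = (-3.124375, -0.909176)
  predictor → (-0.272993, -2.116344)
  k2 = (-3.678544, -1.582847)
  → (-0.350577, -2.210658)
(p(1.46), q(1.46)) ≈ (-0.3506, -2.2107)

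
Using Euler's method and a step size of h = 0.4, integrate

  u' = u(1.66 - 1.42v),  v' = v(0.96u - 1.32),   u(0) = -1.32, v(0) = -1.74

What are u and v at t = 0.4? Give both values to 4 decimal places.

Euler on (u,v): u_{n+1} = u_n + h·u', v_{n+1} = v_n + h·v'.
0.000000: (-1.320000, -1.740000); f=(-5.452656, 4.501728) → (-3.501062, 0.060691)
(u(0.4), v(0.4)) ≈ (-3.5011, 0.0607)

-3.5011, 0.0607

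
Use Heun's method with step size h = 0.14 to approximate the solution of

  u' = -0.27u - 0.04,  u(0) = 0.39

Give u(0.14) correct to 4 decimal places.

0.3700

Heun: k1 = f(x_n, u_n); k2 = f(x_n + h, u_n + h·k1); u_{n+1} = u_n + (h/2)·(k1 + k2).
x=0.000000, u=0.390000:
  k1 = f(0.000000, 0.390000) = -0.145300
  k2 = f(0.140000, 0.369658) = -0.139808
  u ← 0.390000 + (0.14/2)·(-0.145300 + (-0.139808)) = 0.370042
u(0.14) ≈ 0.3700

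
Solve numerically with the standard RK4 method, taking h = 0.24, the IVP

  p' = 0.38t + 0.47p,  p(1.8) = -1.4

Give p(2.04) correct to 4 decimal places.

RK4: k1 = f(t_n, p_n); k2 = f(t_n + h/2, p_n + (h/2)·k1); k3 = f(t_n + h/2, p_n + (h/2)·k2); k4 = f(t_n + h, p_n + h·k3); p_{n+1} = p_n + (h/6)·(k1 + 2k2 + 2k3 + k4).
t=1.800000, p=-1.400000:
  k1 = f(1.800000, -1.400000) = 0.026000
  k2 = f(1.920000, -1.396880) = 0.073066
  k3 = f(1.920000, -1.391232) = 0.075721
  k4 = f(2.040000, -1.381827) = 0.125741
  p ← -1.400000 + (0.24/6)·(k1 + 2k2 + 2k3 + k4) = -1.382027
p(2.04) ≈ -1.3820

-1.3820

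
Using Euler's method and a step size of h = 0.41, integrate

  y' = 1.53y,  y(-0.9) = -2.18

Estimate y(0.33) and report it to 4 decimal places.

-9.3942

Euler: y_{n+1} = y_n + h·f(t_n, y_n).
t=-0.900000, y=-2.180000: f=-3.335400 → y ← -2.180000 + 0.41·(-3.335400) = -3.547514
t=-0.490000, y=-3.547514: f=-5.427696 → y ← -3.547514 + 0.41·(-5.427696) = -5.772870
t=-0.080000, y=-5.772870: f=-8.832490 → y ← -5.772870 + 0.41·(-8.832490) = -9.394191
y(0.33) ≈ -9.3942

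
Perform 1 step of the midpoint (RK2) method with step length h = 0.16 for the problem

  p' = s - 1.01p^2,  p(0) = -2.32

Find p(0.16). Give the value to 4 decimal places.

Midpoint: k1 = f(s_n, p_n); k2 = f(s_n + h/2, p_n + (h/2)·k1); p_{n+1} = p_n + h·k2.
s=0.000000, p=-2.320000:
  k1 = f(0.000000, -2.320000) = -5.436224
  k2 = f(0.080000, -2.754898) = -7.585357
  p ← -2.320000 + 0.16·(-7.585357) = -3.533657
p(0.16) ≈ -3.5337

-3.5337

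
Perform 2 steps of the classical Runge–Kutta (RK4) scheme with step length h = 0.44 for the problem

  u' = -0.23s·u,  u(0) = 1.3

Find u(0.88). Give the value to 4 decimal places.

RK4: k1 = f(s_n, u_n); k2 = f(s_n + h/2, u_n + (h/2)·k1); k3 = f(s_n + h/2, u_n + (h/2)·k2); k4 = f(s_n + h, u_n + h·k3); u_{n+1} = u_n + (h/6)·(k1 + 2k2 + 2k3 + k4).
s=0.000000, u=1.300000:
  k1 = f(0.000000, 1.300000) = 0.000000
  k2 = f(0.220000, 1.300000) = -0.065780
  k3 = f(0.220000, 1.285528) = -0.065048
  k4 = f(0.440000, 1.271379) = -0.128664
  u ← 1.300000 + (0.44/6)·(k1 + 2k2 + 2k3 + k4) = 1.271377
s=0.440000, u=1.271377:
  k1 = f(0.440000, 1.271377) = -0.128663
  k2 = f(0.660000, 1.243071) = -0.188698
  k3 = f(0.660000, 1.229863) = -0.186693
  k4 = f(0.880000, 1.189232) = -0.240700
  u ← 1.271377 + (0.44/6)·(k1 + 2k2 + 2k3 + k4) = 1.189233
u(0.88) ≈ 1.1892

1.1892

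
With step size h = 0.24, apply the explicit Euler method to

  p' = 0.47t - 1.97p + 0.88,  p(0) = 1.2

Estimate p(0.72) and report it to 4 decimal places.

0.6255

Euler: p_{n+1} = p_n + h·f(t_n, p_n).
t=0.000000, p=1.200000: f=-1.484000 → p ← 1.200000 + 0.24·(-1.484000) = 0.843840
t=0.240000, p=0.843840: f=-0.669565 → p ← 0.843840 + 0.24·(-0.669565) = 0.683144
t=0.480000, p=0.683144: f=-0.240195 → p ← 0.683144 + 0.24·(-0.240195) = 0.625498
p(0.72) ≈ 0.6255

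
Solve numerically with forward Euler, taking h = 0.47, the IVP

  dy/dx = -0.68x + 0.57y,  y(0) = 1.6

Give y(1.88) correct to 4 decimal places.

3.0618

Euler: y_{n+1} = y_n + h·f(x_n, y_n).
x=0.000000, y=1.600000: f=0.912000 → y ← 1.600000 + 0.47·0.912000 = 2.028640
x=0.470000, y=2.028640: f=0.836725 → y ← 2.028640 + 0.47·0.836725 = 2.421901
x=0.940000, y=2.421901: f=0.741283 → y ← 2.421901 + 0.47·0.741283 = 2.770304
x=1.410000, y=2.770304: f=0.620273 → y ← 2.770304 + 0.47·0.620273 = 3.061832
y(1.88) ≈ 3.0618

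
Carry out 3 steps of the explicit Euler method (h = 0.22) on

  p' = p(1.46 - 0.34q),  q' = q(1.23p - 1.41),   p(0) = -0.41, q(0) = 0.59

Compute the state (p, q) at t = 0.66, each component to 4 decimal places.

Euler on (p,q): p_{n+1} = p_n + h·p', q_{n+1} = q_n + h·q'.
0.000000: (-0.410000, 0.590000); f=(-0.516354, -1.129437) → (-0.523598, 0.341524)
0.220000: (-0.523598, 0.341524); f=(-0.703654, -0.701499) → (-0.678402, 0.187194)
0.440000: (-0.678402, 0.187194); f=(-0.947289, -0.420145) → (-0.886805, 0.094762)
(p(0.66), q(0.66)) ≈ (-0.8868, 0.0948)

-0.8868, 0.0948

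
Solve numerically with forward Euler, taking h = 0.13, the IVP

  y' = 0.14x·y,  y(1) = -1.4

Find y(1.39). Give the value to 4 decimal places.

Euler: y_{n+1} = y_n + h·f(x_n, y_n).
x=1.000000, y=-1.400000: f=-0.196000 → y ← -1.400000 + 0.13·(-0.196000) = -1.425480
x=1.130000, y=-1.425480: f=-0.225511 → y ← -1.425480 + 0.13·(-0.225511) = -1.454796
x=1.260000, y=-1.454796: f=-0.256626 → y ← -1.454796 + 0.13·(-0.256626) = -1.488158
y(1.39) ≈ -1.4882

-1.4882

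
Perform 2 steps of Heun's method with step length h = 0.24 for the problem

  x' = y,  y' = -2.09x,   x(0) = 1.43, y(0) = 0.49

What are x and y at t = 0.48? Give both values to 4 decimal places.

1.3119, -0.9744

Heun on (x,y): k1 = f(t_n, state_n); k2 = f(t_n + h, state_n + h·k1); state_{n+1} = state_n + (h/2)·(k1 + k2).
0.000000: (1.430000, 0.490000)
  k1 = (0.490000, -2.988700)
  predictor → (1.547600, -0.227288)
  k2 = (-0.227288, -3.234484)
  → (1.461525, -0.256782)
0.240000: (1.461525, -0.256782)
  k1 = (-0.256782, -3.054588)
  predictor → (1.399898, -0.989883)
  k2 = (-0.989883, -2.925786)
  → (1.311926, -0.974427)
(x(0.48), y(0.48)) ≈ (1.3119, -0.9744)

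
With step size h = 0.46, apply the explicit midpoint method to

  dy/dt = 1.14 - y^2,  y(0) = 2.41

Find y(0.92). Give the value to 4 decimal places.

Midpoint: k1 = f(t_n, y_n); k2 = f(t_n + h/2, y_n + (h/2)·k1); y_{n+1} = y_n + h·k2.
t=0.000000, y=2.410000:
  k1 = f(0.000000, 2.410000) = -4.668100
  k2 = f(0.230000, 1.336337) = -0.645797
  y ← 2.410000 + 0.46·(-0.645797) = 2.112934
t=0.460000, y=2.112934:
  k1 = f(0.460000, 2.112934) = -3.324488
  k2 = f(0.690000, 1.348301) = -0.677916
  y ← 2.112934 + 0.46·(-0.677916) = 1.801092
y(0.92) ≈ 1.8011

1.8011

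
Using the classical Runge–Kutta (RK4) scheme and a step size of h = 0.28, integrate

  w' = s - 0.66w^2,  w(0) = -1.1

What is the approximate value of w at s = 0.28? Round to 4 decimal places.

-1.3344

RK4: k1 = f(s_n, w_n); k2 = f(s_n + h/2, w_n + (h/2)·k1); k3 = f(s_n + h/2, w_n + (h/2)·k2); k4 = f(s_n + h, w_n + h·k3); w_{n+1} = w_n + (h/6)·(k1 + 2k2 + 2k3 + k4).
s=0.000000, w=-1.100000:
  k1 = f(0.000000, -1.100000) = -0.798600
  k2 = f(0.140000, -1.211804) = -0.829189
  k3 = f(0.140000, -1.216087) = -0.836052
  k4 = f(0.280000, -1.334095) = -0.894673
  w ← -1.100000 + (0.28/6)·(k1 + 2k2 + 2k3 + k4) = -1.334442
w(0.28) ≈ -1.3344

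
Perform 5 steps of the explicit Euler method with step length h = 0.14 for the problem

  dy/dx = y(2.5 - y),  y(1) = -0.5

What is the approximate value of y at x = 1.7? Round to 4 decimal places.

-4.0597

Euler: y_{n+1} = y_n + h·f(x_n, y_n).
x=1.000000, y=-0.500000: f=-1.500000 → y ← -0.500000 + 0.14·(-1.500000) = -0.710000
x=1.140000, y=-0.710000: f=-2.279100 → y ← -0.710000 + 0.14·(-2.279100) = -1.029074
x=1.280000, y=-1.029074: f=-3.631678 → y ← -1.029074 + 0.14·(-3.631678) = -1.537509
x=1.420000, y=-1.537509: f=-6.207706 → y ← -1.537509 + 0.14·(-6.207706) = -2.406588
x=1.560000, y=-2.406588: f=-11.808135 → y ← -2.406588 + 0.14·(-11.808135) = -4.059727
y(1.7) ≈ -4.0597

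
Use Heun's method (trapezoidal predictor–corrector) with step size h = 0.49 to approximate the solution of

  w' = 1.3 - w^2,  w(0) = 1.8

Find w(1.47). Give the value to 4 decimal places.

Heun: k1 = f(t_n, w_n); k2 = f(t_n + h, w_n + h·k1); w_{n+1} = w_n + (h/2)·(k1 + k2).
t=0.000000, w=1.800000:
  k1 = f(0.000000, 1.800000) = -1.940000
  k2 = f(0.490000, 0.849400) = 0.578520
  w ← 1.800000 + (0.49/2)·(-1.940000 + 0.578520) = 1.466437
t=0.490000, w=1.466437:
  k1 = f(0.490000, 1.466437) = -0.850438
  k2 = f(0.980000, 1.049723) = 0.198083
  w ← 1.466437 + (0.49/2)·(-0.850438 + 0.198083) = 1.306610
t=0.980000, w=1.306610:
  k1 = f(0.980000, 1.306610) = -0.407230
  k2 = f(1.470000, 1.107067) = 0.074402
  w ← 1.306610 + (0.49/2)·(-0.407230 + 0.074402) = 1.225067
w(1.47) ≈ 1.2251

1.2251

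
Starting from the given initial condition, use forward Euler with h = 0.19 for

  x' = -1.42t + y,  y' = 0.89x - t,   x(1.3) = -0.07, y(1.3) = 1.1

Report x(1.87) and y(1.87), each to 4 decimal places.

-0.8080, 0.1263

Euler on (x,y): x_{n+1} = x_n + h·x', y_{n+1} = y_n + h·y'.
1.300000: (-0.070000, 1.100000); f=(-0.746000, -1.362300) → (-0.211740, 0.841163)
1.490000: (-0.211740, 0.841163); f=(-1.274637, -1.678449) → (-0.453921, 0.522258)
1.680000: (-0.453921, 0.522258); f=(-1.863342, -2.083990) → (-0.807956, 0.126300)
(x(1.87), y(1.87)) ≈ (-0.8080, 0.1263)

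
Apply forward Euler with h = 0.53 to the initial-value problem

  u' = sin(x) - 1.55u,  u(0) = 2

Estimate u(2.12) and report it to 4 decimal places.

0.6230

Euler: u_{n+1} = u_n + h·f(x_n, u_n).
x=0.000000, u=2.000000: f=-3.100000 → u ← 2.000000 + 0.53·(-3.100000) = 0.357000
x=0.530000, u=0.357000: f=-0.047817 → u ← 0.357000 + 0.53·(-0.047817) = 0.331657
x=1.060000, u=0.331657: f=0.358287 → u ← 0.331657 + 0.53·0.358287 = 0.521549
x=1.590000, u=0.521549: f=0.191414 → u ← 0.521549 + 0.53·0.191414 = 0.622999
u(2.12) ≈ 0.6230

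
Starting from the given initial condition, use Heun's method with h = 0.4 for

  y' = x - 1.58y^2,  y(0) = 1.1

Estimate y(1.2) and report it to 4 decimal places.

0.7964

Heun: k1 = f(x_n, y_n); k2 = f(x_n + h, y_n + h·k1); y_{n+1} = y_n + (h/2)·(k1 + k2).
x=0.000000, y=1.100000:
  k1 = f(0.000000, 1.100000) = -1.911800
  k2 = f(0.400000, 0.335280) = 0.222388
  y ← 1.100000 + (0.4/2)·(-1.911800 + 0.222388) = 0.762118
x=0.400000, y=0.762118:
  k1 = f(0.400000, 0.762118) = -0.517701
  k2 = f(0.800000, 0.555037) = 0.313255
  y ← 0.762118 + (0.4/2)·(-0.517701 + 0.313255) = 0.721228
x=0.800000, y=0.721228:
  k1 = f(0.800000, 0.721228) = -0.021869
  k2 = f(1.200000, 0.712481) = 0.397947
  y ← 0.721228 + (0.4/2)·(-0.021869 + 0.397947) = 0.796444
y(1.2) ≈ 0.7964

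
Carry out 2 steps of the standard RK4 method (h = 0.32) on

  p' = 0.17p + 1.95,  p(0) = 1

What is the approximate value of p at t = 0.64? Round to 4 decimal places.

RK4: k1 = f(t_n, p_n); k2 = f(t_n + h/2, p_n + (h/2)·k1); k3 = f(t_n + h/2, p_n + (h/2)·k2); k4 = f(t_n + h, p_n + h·k3); p_{n+1} = p_n + (h/6)·(k1 + 2k2 + 2k3 + k4).
t=0.000000, p=1.000000:
  k1 = f(0.000000, 1.000000) = 2.120000
  k2 = f(0.160000, 1.339200) = 2.177664
  k3 = f(0.160000, 1.348426) = 2.179232
  k4 = f(0.320000, 1.697354) = 2.238550
  p ← 1.000000 + (0.32/6)·(k1 + 2k2 + 2k3 + k4) = 1.697192
t=0.320000, p=1.697192:
  k1 = f(0.320000, 1.697192) = 2.238523
  k2 = f(0.480000, 2.055355) = 2.299410
  k3 = f(0.480000, 2.065097) = 2.301067
  k4 = f(0.640000, 2.433533) = 2.363701
  p ← 1.697192 + (0.32/6)·(k1 + 2k2 + 2k3 + k4) = 2.433361
p(0.64) ≈ 2.4334

2.4334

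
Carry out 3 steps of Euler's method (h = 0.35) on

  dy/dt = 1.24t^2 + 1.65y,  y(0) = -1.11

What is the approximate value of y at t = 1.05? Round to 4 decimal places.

Euler: y_{n+1} = y_n + h·f(t_n, y_n).
t=0.000000, y=-1.110000: f=-1.831500 → y ← -1.110000 + 0.35·(-1.831500) = -1.751025
t=0.350000, y=-1.751025: f=-2.737291 → y ← -1.751025 + 0.35·(-2.737291) = -2.709077
t=0.700000, y=-2.709077: f=-3.862377 → y ← -2.709077 + 0.35·(-3.862377) = -4.060909
y(1.05) ≈ -4.0609

-4.0609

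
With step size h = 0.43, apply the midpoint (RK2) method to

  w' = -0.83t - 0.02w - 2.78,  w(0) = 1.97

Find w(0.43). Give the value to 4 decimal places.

0.6861

Midpoint: k1 = f(t_n, w_n); k2 = f(t_n + h/2, w_n + (h/2)·k1); w_{n+1} = w_n + h·k2.
t=0.000000, w=1.970000:
  k1 = f(0.000000, 1.970000) = -2.819400
  k2 = f(0.215000, 1.363829) = -2.985727
  w ← 1.970000 + 0.43·(-2.985727) = 0.686138
w(0.43) ≈ 0.6861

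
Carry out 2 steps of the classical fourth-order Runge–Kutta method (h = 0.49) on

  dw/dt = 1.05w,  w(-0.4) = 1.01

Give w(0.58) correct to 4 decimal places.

2.8251

RK4: k1 = f(t_n, w_n); k2 = f(t_n + h/2, w_n + (h/2)·k1); k3 = f(t_n + h/2, w_n + (h/2)·k2); k4 = f(t_n + h, w_n + h·k3); w_{n+1} = w_n + (h/6)·(k1 + 2k2 + 2k3 + k4).
t=-0.400000, w=1.010000:
  k1 = f(-0.400000, 1.010000) = 1.060500
  k2 = f(-0.155000, 1.269823) = 1.333314
  k3 = f(-0.155000, 1.336662) = 1.403495
  k4 = f(0.090000, 1.697713) = 1.782598
  w ← 1.010000 + (0.49/6)·(k1 + 2k2 + 2k3 + k4) = 1.689198
t=0.090000, w=1.689198:
  k1 = f(0.090000, 1.689198) = 1.773658
  k2 = f(0.335000, 2.123745) = 2.229932
  k3 = f(0.335000, 2.235532) = 2.347308
  k4 = f(0.580000, 2.839379) = 2.981348
  w ← 1.689198 + (0.49/6)·(k1 + 2k2 + 2k3 + k4) = 2.825140
w(0.58) ≈ 2.8251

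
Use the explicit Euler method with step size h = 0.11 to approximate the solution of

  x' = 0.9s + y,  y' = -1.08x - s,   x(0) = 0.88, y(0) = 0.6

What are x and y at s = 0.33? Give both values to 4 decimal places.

Euler on (x,y): x_{n+1} = x_n + h·x', y_{n+1} = y_n + h·y'.
0.000000: (0.880000, 0.600000); f=(0.600000, -0.950400) → (0.946000, 0.495456)
0.110000: (0.946000, 0.495456); f=(0.594456, -1.131680) → (1.011390, 0.370971)
0.220000: (1.011390, 0.370971); f=(0.568971, -1.312301) → (1.073977, 0.226618)
(x(0.33), y(0.33)) ≈ (1.0740, 0.2266)

1.0740, 0.2266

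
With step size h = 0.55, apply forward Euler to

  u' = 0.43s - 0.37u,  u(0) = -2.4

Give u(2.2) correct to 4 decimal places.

Euler: u_{n+1} = u_n + h·f(s_n, u_n).
s=0.000000, u=-2.400000: f=0.888000 → u ← -2.400000 + 0.55·0.888000 = -1.911600
s=0.550000, u=-1.911600: f=0.943792 → u ← -1.911600 + 0.55·0.943792 = -1.392514
s=1.100000, u=-1.392514: f=0.988230 → u ← -1.392514 + 0.55·0.988230 = -0.848988
s=1.650000, u=-0.848988: f=1.023625 → u ← -0.848988 + 0.55·1.023625 = -0.285994
u(2.2) ≈ -0.2860

-0.2860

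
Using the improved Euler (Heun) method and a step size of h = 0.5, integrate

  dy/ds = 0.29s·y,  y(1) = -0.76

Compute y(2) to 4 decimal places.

Heun: k1 = f(s_n, y_n); k2 = f(s_n + h, y_n + h·k1); y_{n+1} = y_n + (h/2)·(k1 + k2).
s=1.000000, y=-0.760000:
  k1 = f(1.000000, -0.760000) = -0.220400
  k2 = f(1.500000, -0.870200) = -0.378537
  y ← -0.760000 + (0.5/2)·(-0.220400 + (-0.378537)) = -0.909734
s=1.500000, y=-0.909734:
  k1 = f(1.500000, -0.909734) = -0.395734
  k2 = f(2.000000, -1.107601) = -0.642409
  y ← -0.909734 + (0.5/2)·(-0.395734 + (-0.642409)) = -1.169270
y(2) ≈ -1.1693

-1.1693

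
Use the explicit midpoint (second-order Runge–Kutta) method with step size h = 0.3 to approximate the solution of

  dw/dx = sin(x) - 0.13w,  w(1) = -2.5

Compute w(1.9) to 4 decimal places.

Midpoint: k1 = f(x_n, w_n); k2 = f(x_n + h/2, w_n + (h/2)·k1); w_{n+1} = w_n + h·k2.
x=1.000000, w=-2.500000:
  k1 = f(1.000000, -2.500000) = 1.166471
  k2 = f(1.150000, -2.325029) = 1.215018
  w ← -2.500000 + 0.3·1.215018 = -2.135495
x=1.300000, w=-2.135495:
  k1 = f(1.300000, -2.135495) = 1.241172
  k2 = f(1.450000, -1.949319) = 1.246124
  w ← -2.135495 + 0.3·1.246124 = -1.761657
x=1.600000, w=-1.761657:
  k1 = f(1.600000, -1.761657) = 1.228589
  k2 = f(1.750000, -1.577369) = 1.189044
  w ← -1.761657 + 0.3·1.189044 = -1.404944
w(1.9) ≈ -1.4049

-1.4049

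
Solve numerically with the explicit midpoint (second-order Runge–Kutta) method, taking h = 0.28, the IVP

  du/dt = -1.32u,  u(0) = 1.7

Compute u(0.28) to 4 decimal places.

1.1878

Midpoint: k1 = f(t_n, u_n); k2 = f(t_n + h/2, u_n + (h/2)·k1); u_{n+1} = u_n + h·k2.
t=0.000000, u=1.700000:
  k1 = f(0.000000, 1.700000) = -2.244000
  k2 = f(0.140000, 1.385840) = -1.829309
  u ← 1.700000 + 0.28·(-1.829309) = 1.187794
u(0.28) ≈ 1.1878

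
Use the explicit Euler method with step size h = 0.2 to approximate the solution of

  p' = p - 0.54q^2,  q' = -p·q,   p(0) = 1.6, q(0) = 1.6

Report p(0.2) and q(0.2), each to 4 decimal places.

Euler on (p,q): p_{n+1} = p_n + h·p', q_{n+1} = q_n + h·q'.
0.000000: (1.600000, 1.600000); f=(0.217600, -2.560000) → (1.643520, 1.088000)
(p(0.2), q(0.2)) ≈ (1.6435, 1.0880)

1.6435, 1.0880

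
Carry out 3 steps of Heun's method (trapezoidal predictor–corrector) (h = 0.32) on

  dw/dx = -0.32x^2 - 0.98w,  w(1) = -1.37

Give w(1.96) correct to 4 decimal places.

Heun: k1 = f(x_n, w_n); k2 = f(x_n + h, w_n + h·k1); w_{n+1} = w_n + (h/2)·(k1 + k2).
x=1.000000, w=-1.370000:
  k1 = f(1.000000, -1.370000) = 1.022600
  k2 = f(1.320000, -1.042768) = 0.464345
  w ← -1.370000 + (0.32/2)·(1.022600 + 0.464345) = -1.132089
x=1.320000, w=-1.132089:
  k1 = f(1.320000, -1.132089) = 0.551879
  k2 = f(1.640000, -0.955488) = 0.075706
  w ← -1.132089 + (0.32/2)·(0.551879 + 0.075706) = -1.031675
x=1.640000, w=-1.031675:
  k1 = f(1.640000, -1.031675) = 0.150370
  k2 = f(1.960000, -0.983557) = -0.265426
  w ← -1.031675 + (0.32/2)·(0.150370 + (-0.265426)) = -1.050084
w(1.96) ≈ -1.0501

-1.0501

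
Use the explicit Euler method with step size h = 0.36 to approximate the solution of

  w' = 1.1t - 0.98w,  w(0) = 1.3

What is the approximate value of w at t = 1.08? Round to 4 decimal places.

0.7298

Euler: w_{n+1} = w_n + h·f(t_n, w_n).
t=0.000000, w=1.300000: f=-1.274000 → w ← 1.300000 + 0.36·(-1.274000) = 0.841360
t=0.360000, w=0.841360: f=-0.428533 → w ← 0.841360 + 0.36·(-0.428533) = 0.687088
t=0.720000, w=0.687088: f=0.118654 → w ← 0.687088 + 0.36·0.118654 = 0.729803
w(1.08) ≈ 0.7298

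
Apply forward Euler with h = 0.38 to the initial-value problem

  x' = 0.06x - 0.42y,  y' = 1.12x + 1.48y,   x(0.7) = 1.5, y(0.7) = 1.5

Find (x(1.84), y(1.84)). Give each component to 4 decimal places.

0.0362, 8.5014

Euler on (x,y): x_{n+1} = x_n + h·x', y_{n+1} = y_n + h·y'.
0.700000: (1.500000, 1.500000); f=(-0.540000, 3.900000) → (1.294800, 2.982000)
1.080000: (1.294800, 2.982000); f=(-1.174752, 5.863536) → (0.848394, 5.210144)
1.460000: (0.848394, 5.210144); f=(-2.137357, 8.661214) → (0.036199, 8.501405)
(x(1.84), y(1.84)) ≈ (0.0362, 8.5014)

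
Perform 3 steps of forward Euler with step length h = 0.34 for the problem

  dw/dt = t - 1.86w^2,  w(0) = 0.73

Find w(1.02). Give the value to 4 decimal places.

0.5353

Euler: w_{n+1} = w_n + h·f(t_n, w_n).
t=0.000000, w=0.730000: f=-0.991194 → w ← 0.730000 + 0.34·(-0.991194) = 0.392994
t=0.340000, w=0.392994: f=0.052734 → w ← 0.392994 + 0.34·0.052734 = 0.410923
t=0.680000, w=0.410923: f=0.365924 → w ← 0.410923 + 0.34·0.365924 = 0.535338
w(1.02) ≈ 0.5353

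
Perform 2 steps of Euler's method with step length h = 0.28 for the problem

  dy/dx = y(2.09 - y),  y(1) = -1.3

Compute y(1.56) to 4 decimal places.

-5.8147

Euler: y_{n+1} = y_n + h·f(x_n, y_n).
x=1.000000, y=-1.300000: f=-4.407000 → y ← -1.300000 + 0.28·(-4.407000) = -2.533960
x=1.280000, y=-2.533960: f=-11.716930 → y ← -2.533960 + 0.28·(-11.716930) = -5.814700
y(1.56) ≈ -5.8147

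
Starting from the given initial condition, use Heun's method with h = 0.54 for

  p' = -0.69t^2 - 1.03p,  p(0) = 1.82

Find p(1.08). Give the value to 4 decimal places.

0.3780

Heun: k1 = f(t_n, p_n); k2 = f(t_n + h, p_n + h·k1); p_{n+1} = p_n + (h/2)·(k1 + k2).
t=0.000000, p=1.820000:
  k1 = f(0.000000, 1.820000) = -1.874600
  k2 = f(0.540000, 0.807716) = -1.033151
  p ← 1.820000 + (0.54/2)·(-1.874600 + (-1.033151)) = 1.034907
t=0.540000, p=1.034907:
  k1 = f(0.540000, 1.034907) = -1.267158
  k2 = f(1.080000, 0.350642) = -1.165977
  p ← 1.034907 + (0.54/2)·(-1.267158 + (-1.165977)) = 0.377961
p(1.08) ≈ 0.3780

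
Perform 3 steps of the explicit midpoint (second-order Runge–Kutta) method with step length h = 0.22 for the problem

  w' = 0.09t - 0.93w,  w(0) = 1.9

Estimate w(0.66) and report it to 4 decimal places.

1.0500

Midpoint: k1 = f(t_n, w_n); k2 = f(t_n + h/2, w_n + (h/2)·k1); w_{n+1} = w_n + h·k2.
t=0.000000, w=1.900000:
  k1 = f(0.000000, 1.900000) = -1.767000
  k2 = f(0.110000, 1.705630) = -1.576336
  w ← 1.900000 + 0.22·(-1.576336) = 1.553206
t=0.220000, w=1.553206:
  k1 = f(0.220000, 1.553206) = -1.424682
  k2 = f(0.330000, 1.396491) = -1.269037
  w ← 1.553206 + 0.22·(-1.269037) = 1.274018
t=0.440000, w=1.274018:
  k1 = f(0.440000, 1.274018) = -1.145237
  k2 = f(0.550000, 1.148042) = -1.018179
  w ← 1.274018 + 0.22·(-1.018179) = 1.050019
w(0.66) ≈ 1.0500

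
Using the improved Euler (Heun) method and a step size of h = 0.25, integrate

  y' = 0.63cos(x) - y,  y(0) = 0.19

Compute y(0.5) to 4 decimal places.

Heun: k1 = f(x_n, y_n); k2 = f(x_n + h, y_n + h·k1); y_{n+1} = y_n + (h/2)·(k1 + k2).
x=0.000000, y=0.190000:
  k1 = f(0.000000, 0.190000) = 0.440000
  k2 = f(0.250000, 0.300000) = 0.310415
  y ← 0.190000 + (0.25/2)·(0.440000 + 0.310415) = 0.283802
x=0.250000, y=0.283802:
  k1 = f(0.250000, 0.283802) = 0.326613
  k2 = f(0.500000, 0.365455) = 0.187422
  y ← 0.283802 + (0.25/2)·(0.326613 + 0.187422) = 0.348056
y(0.5) ≈ 0.3481

0.3481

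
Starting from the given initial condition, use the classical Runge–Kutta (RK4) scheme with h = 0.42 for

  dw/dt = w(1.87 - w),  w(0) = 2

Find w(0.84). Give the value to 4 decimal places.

RK4: k1 = f(t_n, w_n); k2 = f(t_n + h/2, w_n + (h/2)·k1); k3 = f(t_n + h/2, w_n + (h/2)·k2); k4 = f(t_n + h, w_n + h·k3); w_{n+1} = w_n + (h/6)·(k1 + 2k2 + 2k3 + k4).
t=0.000000, w=2.000000:
  k1 = f(0.000000, 2.000000) = -0.260000
  k2 = f(0.210000, 1.945400) = -0.146683
  k3 = f(0.210000, 1.969197) = -0.195337
  k4 = f(0.420000, 1.917958) = -0.091982
  w ← 2.000000 + (0.42/6)·(k1 + 2k2 + 2k3 + k4) = 1.927478
t=0.420000, w=1.927478:
  k1 = f(0.420000, 1.927478) = -0.110788
  k2 = f(0.630000, 1.904213) = -0.065149
  k3 = f(0.630000, 1.913797) = -0.083819
  k4 = f(0.840000, 1.892274) = -0.042149
  w ← 1.927478 + (0.42/6)·(k1 + 2k2 + 2k3 + k4) = 1.895917
w(0.84) ≈ 1.8959

1.8959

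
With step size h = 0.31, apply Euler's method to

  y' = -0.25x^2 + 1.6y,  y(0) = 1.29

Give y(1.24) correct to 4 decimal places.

Euler: y_{n+1} = y_n + h·f(x_n, y_n).
x=0.000000, y=1.290000: f=2.064000 → y ← 1.290000 + 0.31·2.064000 = 1.929840
x=0.310000, y=1.929840: f=3.063719 → y ← 1.929840 + 0.31·3.063719 = 2.879593
x=0.620000, y=2.879593: f=4.511249 → y ← 2.879593 + 0.31·4.511249 = 4.278080
x=0.930000, y=4.278080: f=6.628703 → y ← 4.278080 + 0.31·6.628703 = 6.332978
y(1.24) ≈ 6.3330

6.3330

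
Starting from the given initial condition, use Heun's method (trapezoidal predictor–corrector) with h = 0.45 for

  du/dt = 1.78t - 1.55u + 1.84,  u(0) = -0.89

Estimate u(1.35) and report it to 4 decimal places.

1.7793

Heun: k1 = f(t_n, u_n); k2 = f(t_n + h, u_n + h·k1); u_{n+1} = u_n + (h/2)·(k1 + k2).
t=0.000000, u=-0.890000:
  k1 = f(0.000000, -0.890000) = 3.219500
  k2 = f(0.450000, 0.558775) = 1.774899
  u ← -0.890000 + (0.45/2)·(3.219500 + 1.774899) = 0.233740
t=0.450000, u=0.233740:
  k1 = f(0.450000, 0.233740) = 2.278703
  k2 = f(0.900000, 1.259156) = 1.490308
  u ← 0.233740 + (0.45/2)·(2.278703 + 1.490308) = 1.081767
t=0.900000, u=1.081767:
  k1 = f(0.900000, 1.081767) = 1.765261
  k2 = f(1.350000, 1.876135) = 1.334991
  u ← 1.081767 + (0.45/2)·(1.765261 + 1.334991) = 1.779324
u(1.35) ≈ 1.7793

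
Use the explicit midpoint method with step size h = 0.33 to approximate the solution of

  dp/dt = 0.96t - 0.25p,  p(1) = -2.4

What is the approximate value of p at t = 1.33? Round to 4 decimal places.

Midpoint: k1 = f(t_n, p_n); k2 = f(t_n + h/2, p_n + (h/2)·k1); p_{n+1} = p_n + h·k2.
t=1.000000, p=-2.400000:
  k1 = f(1.000000, -2.400000) = 1.560000
  k2 = f(1.165000, -2.142600) = 1.654050
  p ← -2.400000 + 0.33·1.654050 = -1.854163
p(1.33) ≈ -1.8542

-1.8542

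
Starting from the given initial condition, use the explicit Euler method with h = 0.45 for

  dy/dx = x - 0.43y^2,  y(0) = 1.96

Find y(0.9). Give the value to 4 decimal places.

Euler: y_{n+1} = y_n + h·f(x_n, y_n).
x=0.000000, y=1.960000: f=-1.651888 → y ← 1.960000 + 0.45·(-1.651888) = 1.216650
x=0.450000, y=1.216650: f=-0.186502 → y ← 1.216650 + 0.45·(-0.186502) = 1.132724
y(0.9) ≈ 1.1327

1.1327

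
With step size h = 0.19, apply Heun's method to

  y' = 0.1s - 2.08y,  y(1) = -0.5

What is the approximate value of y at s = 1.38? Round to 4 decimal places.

-0.2016

Heun: k1 = f(s_n, y_n); k2 = f(s_n + h, y_n + h·k1); y_{n+1} = y_n + (h/2)·(k1 + k2).
s=1.000000, y=-0.500000:
  k1 = f(1.000000, -0.500000) = 1.140000
  k2 = f(1.190000, -0.283400) = 0.708472
  y ← -0.500000 + (0.19/2)·(1.140000 + 0.708472) = -0.324395
s=1.190000, y=-0.324395:
  k1 = f(1.190000, -0.324395) = 0.793742
  k2 = f(1.380000, -0.173584) = 0.499055
  y ← -0.324395 + (0.19/2)·(0.793742 + 0.499055) = -0.201579
y(1.38) ≈ -0.2016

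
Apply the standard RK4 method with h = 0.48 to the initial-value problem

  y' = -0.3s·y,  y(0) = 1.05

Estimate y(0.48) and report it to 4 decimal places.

RK4: k1 = f(s_n, y_n); k2 = f(s_n + h/2, y_n + (h/2)·k1); k3 = f(s_n + h/2, y_n + (h/2)·k2); k4 = f(s_n + h, y_n + h·k3); y_{n+1} = y_n + (h/6)·(k1 + 2k2 + 2k3 + k4).
s=0.000000, y=1.050000:
  k1 = f(0.000000, 1.050000) = 0.000000
  k2 = f(0.240000, 1.050000) = -0.075600
  k3 = f(0.240000, 1.031856) = -0.074294
  k4 = f(0.480000, 1.014339) = -0.146065
  y ← 1.050000 + (0.48/6)·(k1 + 2k2 + 2k3 + k4) = 1.014332
y(0.48) ≈ 1.0143

1.0143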